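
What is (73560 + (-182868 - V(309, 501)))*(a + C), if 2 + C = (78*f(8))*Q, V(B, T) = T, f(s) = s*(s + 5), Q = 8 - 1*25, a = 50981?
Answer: 9545147325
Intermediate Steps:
Q = -17 (Q = 8 - 25 = -17)
f(s) = s*(5 + s)
C = -137906 (C = -2 + (78*(8*(5 + 8)))*(-17) = -2 + (78*(8*13))*(-17) = -2 + (78*104)*(-17) = -2 + 8112*(-17) = -2 - 137904 = -137906)
(73560 + (-182868 - V(309, 501)))*(a + C) = (73560 + (-182868 - 1*501))*(50981 - 137906) = (73560 + (-182868 - 501))*(-86925) = (73560 - 183369)*(-86925) = -109809*(-86925) = 9545147325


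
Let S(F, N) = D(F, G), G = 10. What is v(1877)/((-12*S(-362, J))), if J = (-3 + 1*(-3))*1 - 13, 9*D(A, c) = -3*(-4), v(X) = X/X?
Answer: -1/16 ≈ -0.062500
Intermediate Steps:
v(X) = 1
D(A, c) = 4/3 (D(A, c) = (-3*(-4))/9 = (⅑)*12 = 4/3)
J = -19 (J = (-3 - 3)*1 - 13 = -6*1 - 13 = -6 - 13 = -19)
S(F, N) = 4/3
v(1877)/((-12*S(-362, J))) = 1/(-12*4/3) = 1/(-16) = 1*(-1/16) = -1/16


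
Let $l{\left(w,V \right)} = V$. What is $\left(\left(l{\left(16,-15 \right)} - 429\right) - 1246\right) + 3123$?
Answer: $1433$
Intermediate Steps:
$\left(\left(l{\left(16,-15 \right)} - 429\right) - 1246\right) + 3123 = \left(\left(-15 - 429\right) - 1246\right) + 3123 = \left(-444 - 1246\right) + 3123 = -1690 + 3123 = 1433$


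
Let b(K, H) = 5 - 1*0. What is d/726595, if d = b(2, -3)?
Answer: 1/145319 ≈ 6.8814e-6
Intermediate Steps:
b(K, H) = 5 (b(K, H) = 5 + 0 = 5)
d = 5
d/726595 = 5/726595 = 5*(1/726595) = 1/145319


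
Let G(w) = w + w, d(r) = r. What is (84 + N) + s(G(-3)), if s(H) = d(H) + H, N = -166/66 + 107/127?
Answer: 294742/4191 ≈ 70.327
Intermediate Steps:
G(w) = 2*w
N = -7010/4191 (N = -166*1/66 + 107*(1/127) = -83/33 + 107/127 = -7010/4191 ≈ -1.6726)
s(H) = 2*H (s(H) = H + H = 2*H)
(84 + N) + s(G(-3)) = (84 - 7010/4191) + 2*(2*(-3)) = 345034/4191 + 2*(-6) = 345034/4191 - 12 = 294742/4191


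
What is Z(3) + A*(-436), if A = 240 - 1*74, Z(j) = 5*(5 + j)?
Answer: -72336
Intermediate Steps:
Z(j) = 25 + 5*j
A = 166 (A = 240 - 74 = 166)
Z(3) + A*(-436) = (25 + 5*3) + 166*(-436) = (25 + 15) - 72376 = 40 - 72376 = -72336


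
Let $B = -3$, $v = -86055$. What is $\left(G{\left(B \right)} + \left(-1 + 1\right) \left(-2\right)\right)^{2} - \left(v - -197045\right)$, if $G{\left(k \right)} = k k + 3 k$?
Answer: $-110990$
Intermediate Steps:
$G{\left(k \right)} = k^{2} + 3 k$
$\left(G{\left(B \right)} + \left(-1 + 1\right) \left(-2\right)\right)^{2} - \left(v - -197045\right) = \left(- 3 \left(3 - 3\right) + \left(-1 + 1\right) \left(-2\right)\right)^{2} - \left(-86055 - -197045\right) = \left(\left(-3\right) 0 + 0 \left(-2\right)\right)^{2} - \left(-86055 + 197045\right) = \left(0 + 0\right)^{2} - 110990 = 0^{2} - 110990 = 0 - 110990 = -110990$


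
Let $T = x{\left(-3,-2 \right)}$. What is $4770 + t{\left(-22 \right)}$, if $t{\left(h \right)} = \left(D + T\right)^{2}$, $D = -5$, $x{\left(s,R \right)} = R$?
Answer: $4819$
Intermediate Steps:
$T = -2$
$t{\left(h \right)} = 49$ ($t{\left(h \right)} = \left(-5 - 2\right)^{2} = \left(-7\right)^{2} = 49$)
$4770 + t{\left(-22 \right)} = 4770 + 49 = 4819$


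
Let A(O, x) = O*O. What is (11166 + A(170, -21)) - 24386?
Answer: 15680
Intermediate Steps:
A(O, x) = O**2
(11166 + A(170, -21)) - 24386 = (11166 + 170**2) - 24386 = (11166 + 28900) - 24386 = 40066 - 24386 = 15680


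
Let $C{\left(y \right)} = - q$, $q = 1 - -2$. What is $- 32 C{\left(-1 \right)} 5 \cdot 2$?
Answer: $960$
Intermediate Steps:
$q = 3$ ($q = 1 + 2 = 3$)
$C{\left(y \right)} = -3$ ($C{\left(y \right)} = \left(-1\right) 3 = -3$)
$- 32 C{\left(-1 \right)} 5 \cdot 2 = - 32 \left(-3\right) 5 \cdot 2 = - 32 \left(\left(-15\right) 2\right) = \left(-32\right) \left(-30\right) = 960$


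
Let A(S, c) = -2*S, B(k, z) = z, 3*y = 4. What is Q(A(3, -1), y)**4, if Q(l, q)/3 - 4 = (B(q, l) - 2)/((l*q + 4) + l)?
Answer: 26873856/625 ≈ 42998.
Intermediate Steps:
y = 4/3 (y = (1/3)*4 = 4/3 ≈ 1.3333)
Q(l, q) = 12 + 3*(-2 + l)/(4 + l + l*q) (Q(l, q) = 12 + 3*((l - 2)/((l*q + 4) + l)) = 12 + 3*((-2 + l)/((4 + l*q) + l)) = 12 + 3*((-2 + l)/(4 + l + l*q)) = 12 + 3*(-2 + l)/(4 + l + l*q))
Q(A(3, -1), y)**4 = (3*(14 + 5*(-2*3) + 4*(-2*3)*(4/3))/(4 - 2*3 - 2*3*(4/3)))**4 = (3*(14 + 5*(-6) + 4*(-6)*(4/3))/(4 - 6 - 6*4/3))**4 = (3*(14 - 30 - 32)/(4 - 6 - 8))**4 = (3*(-48)/(-10))**4 = (3*(-1/10)*(-48))**4 = (72/5)**4 = 26873856/625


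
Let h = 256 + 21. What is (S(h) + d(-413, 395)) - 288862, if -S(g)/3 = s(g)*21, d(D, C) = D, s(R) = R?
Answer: -306726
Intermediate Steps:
h = 277
S(g) = -63*g (S(g) = -3*g*21 = -63*g)
(S(h) + d(-413, 395)) - 288862 = (-63*277 - 413) - 288862 = (-17451 - 413) - 288862 = -17864 - 288862 = -306726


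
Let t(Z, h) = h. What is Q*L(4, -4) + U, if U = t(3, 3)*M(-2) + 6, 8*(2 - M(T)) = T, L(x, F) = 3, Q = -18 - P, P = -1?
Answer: -153/4 ≈ -38.250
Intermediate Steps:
Q = -17 (Q = -18 - 1*(-1) = -18 + 1 = -17)
M(T) = 2 - T/8
U = 51/4 (U = 3*(2 - 1/8*(-2)) + 6 = 3*(2 + 1/4) + 6 = 3*(9/4) + 6 = 27/4 + 6 = 51/4 ≈ 12.750)
Q*L(4, -4) + U = -17*3 + 51/4 = -51 + 51/4 = -153/4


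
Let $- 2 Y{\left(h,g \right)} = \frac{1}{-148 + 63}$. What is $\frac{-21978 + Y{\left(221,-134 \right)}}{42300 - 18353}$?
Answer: $- \frac{3736259}{4070990} \approx -0.91778$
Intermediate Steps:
$Y{\left(h,g \right)} = \frac{1}{170}$ ($Y{\left(h,g \right)} = - \frac{1}{2 \left(-148 + 63\right)} = - \frac{1}{2 \left(-85\right)} = \left(- \frac{1}{2}\right) \left(- \frac{1}{85}\right) = \frac{1}{170}$)
$\frac{-21978 + Y{\left(221,-134 \right)}}{42300 - 18353} = \frac{-21978 + \frac{1}{170}}{42300 - 18353} = - \frac{3736259}{170 \left(42300 - 18353\right)} = - \frac{3736259}{170 \cdot 23947} = \left(- \frac{3736259}{170}\right) \frac{1}{23947} = - \frac{3736259}{4070990}$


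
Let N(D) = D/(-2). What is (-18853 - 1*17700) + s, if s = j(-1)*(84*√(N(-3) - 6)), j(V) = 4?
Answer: -36553 + 504*I*√2 ≈ -36553.0 + 712.76*I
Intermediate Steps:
N(D) = -D/2 (N(D) = D*(-½) = -D/2)
s = 504*I*√2 (s = 4*(84*√(-½*(-3) - 6)) = 4*(84*√(3/2 - 6)) = 4*(84*√(-9/2)) = 4*(84*(3*I*√2/2)) = 4*(126*I*√2) = 504*I*√2 ≈ 712.76*I)
(-18853 - 1*17700) + s = (-18853 - 1*17700) + 504*I*√2 = (-18853 - 17700) + 504*I*√2 = -36553 + 504*I*√2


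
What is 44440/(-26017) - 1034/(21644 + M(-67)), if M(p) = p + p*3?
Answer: -488425509/278069696 ≈ -1.7565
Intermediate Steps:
M(p) = 4*p (M(p) = p + 3*p = 4*p)
44440/(-26017) - 1034/(21644 + M(-67)) = 44440/(-26017) - 1034/(21644 + 4*(-67)) = 44440*(-1/26017) - 1034/(21644 - 268) = -44440/26017 - 1034/21376 = -44440/26017 - 1034*1/21376 = -44440/26017 - 517/10688 = -488425509/278069696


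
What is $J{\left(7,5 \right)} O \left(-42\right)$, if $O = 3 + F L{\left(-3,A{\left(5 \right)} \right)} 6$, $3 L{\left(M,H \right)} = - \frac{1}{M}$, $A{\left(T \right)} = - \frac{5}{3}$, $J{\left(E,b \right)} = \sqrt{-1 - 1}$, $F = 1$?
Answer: $- 154 i \sqrt{2} \approx - 217.79 i$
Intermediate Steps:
$J{\left(E,b \right)} = i \sqrt{2}$ ($J{\left(E,b \right)} = \sqrt{-2} = i \sqrt{2}$)
$A{\left(T \right)} = - \frac{5}{3}$ ($A{\left(T \right)} = \left(-5\right) \frac{1}{3} = - \frac{5}{3}$)
$L{\left(M,H \right)} = - \frac{1}{3 M}$ ($L{\left(M,H \right)} = \frac{\left(-1\right) \frac{1}{M}}{3} = - \frac{1}{3 M}$)
$O = \frac{11}{3}$ ($O = 3 + 1 \left(- \frac{1}{3 \left(-3\right)}\right) 6 = 3 + 1 \left(\left(- \frac{1}{3}\right) \left(- \frac{1}{3}\right)\right) 6 = 3 + 1 \cdot \frac{1}{9} \cdot 6 = 3 + \frac{1}{9} \cdot 6 = 3 + \frac{2}{3} = \frac{11}{3} \approx 3.6667$)
$J{\left(7,5 \right)} O \left(-42\right) = i \sqrt{2} \cdot \frac{11}{3} \left(-42\right) = \frac{11 i \sqrt{2}}{3} \left(-42\right) = - 154 i \sqrt{2}$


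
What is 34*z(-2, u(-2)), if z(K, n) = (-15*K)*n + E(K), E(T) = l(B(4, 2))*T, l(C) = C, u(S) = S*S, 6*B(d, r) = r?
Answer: 12172/3 ≈ 4057.3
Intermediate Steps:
B(d, r) = r/6
u(S) = S²
E(T) = T/3 (E(T) = ((⅙)*2)*T = T/3)
z(K, n) = K/3 - 15*K*n (z(K, n) = (-15*K)*n + K/3 = -15*K*n + K/3 = K/3 - 15*K*n)
34*z(-2, u(-2)) = 34*((⅓)*(-2)*(1 - 45*(-2)²)) = 34*((⅓)*(-2)*(1 - 45*4)) = 34*((⅓)*(-2)*(1 - 180)) = 34*((⅓)*(-2)*(-179)) = 34*(358/3) = 12172/3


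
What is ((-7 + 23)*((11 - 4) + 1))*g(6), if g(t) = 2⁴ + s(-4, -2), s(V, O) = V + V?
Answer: 1024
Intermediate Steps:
s(V, O) = 2*V
g(t) = 8 (g(t) = 2⁴ + 2*(-4) = 16 - 8 = 8)
((-7 + 23)*((11 - 4) + 1))*g(6) = ((-7 + 23)*((11 - 4) + 1))*8 = (16*(7 + 1))*8 = (16*8)*8 = 128*8 = 1024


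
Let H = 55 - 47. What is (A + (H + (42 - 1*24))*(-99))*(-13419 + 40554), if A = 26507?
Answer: 649421955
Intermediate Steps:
H = 8
(A + (H + (42 - 1*24))*(-99))*(-13419 + 40554) = (26507 + (8 + (42 - 1*24))*(-99))*(-13419 + 40554) = (26507 + (8 + (42 - 24))*(-99))*27135 = (26507 + (8 + 18)*(-99))*27135 = (26507 + 26*(-99))*27135 = (26507 - 2574)*27135 = 23933*27135 = 649421955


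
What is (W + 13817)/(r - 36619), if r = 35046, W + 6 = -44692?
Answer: 30881/1573 ≈ 19.632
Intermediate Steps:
W = -44698 (W = -6 - 44692 = -44698)
(W + 13817)/(r - 36619) = (-44698 + 13817)/(35046 - 36619) = -30881/(-1573) = -30881*(-1/1573) = 30881/1573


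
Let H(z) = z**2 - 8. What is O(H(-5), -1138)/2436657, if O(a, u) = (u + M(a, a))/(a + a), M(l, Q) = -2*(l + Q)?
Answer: -201/13807723 ≈ -1.4557e-5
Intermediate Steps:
H(z) = -8 + z**2
M(l, Q) = -2*Q - 2*l (M(l, Q) = -2*(Q + l) = -2*Q - 2*l)
O(a, u) = (u - 4*a)/(2*a) (O(a, u) = (u + (-2*a - 2*a))/(a + a) = (u - 4*a)/((2*a)) = (u - 4*a)*(1/(2*a)) = (u - 4*a)/(2*a))
O(H(-5), -1138)/2436657 = (-2 + (1/2)*(-1138)/(-8 + (-5)**2))/2436657 = (-2 + (1/2)*(-1138)/(-8 + 25))*(1/2436657) = (-2 + (1/2)*(-1138)/17)*(1/2436657) = (-2 + (1/2)*(-1138)*(1/17))*(1/2436657) = (-2 - 569/17)*(1/2436657) = -603/17*1/2436657 = -201/13807723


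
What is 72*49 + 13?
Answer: 3541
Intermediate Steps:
72*49 + 13 = 3528 + 13 = 3541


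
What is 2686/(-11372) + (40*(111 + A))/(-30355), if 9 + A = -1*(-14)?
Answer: -13429961/34519706 ≈ -0.38905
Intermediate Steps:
A = 5 (A = -9 - 1*(-14) = -9 + 14 = 5)
2686/(-11372) + (40*(111 + A))/(-30355) = 2686/(-11372) + (40*(111 + 5))/(-30355) = 2686*(-1/11372) + (40*116)*(-1/30355) = -1343/5686 + 4640*(-1/30355) = -1343/5686 - 928/6071 = -13429961/34519706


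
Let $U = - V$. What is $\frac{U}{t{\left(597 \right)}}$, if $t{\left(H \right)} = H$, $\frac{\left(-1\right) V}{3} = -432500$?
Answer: $- \frac{432500}{199} \approx -2173.4$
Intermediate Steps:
$V = 1297500$ ($V = \left(-3\right) \left(-432500\right) = 1297500$)
$U = -1297500$ ($U = \left(-1\right) 1297500 = -1297500$)
$\frac{U}{t{\left(597 \right)}} = - \frac{1297500}{597} = \left(-1297500\right) \frac{1}{597} = - \frac{432500}{199}$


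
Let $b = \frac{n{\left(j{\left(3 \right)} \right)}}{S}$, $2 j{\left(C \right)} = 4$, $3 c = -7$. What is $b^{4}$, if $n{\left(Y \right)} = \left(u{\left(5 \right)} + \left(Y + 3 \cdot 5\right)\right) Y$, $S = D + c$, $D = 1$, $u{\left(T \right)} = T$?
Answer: $1185921$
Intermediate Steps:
$c = - \frac{7}{3}$ ($c = \frac{1}{3} \left(-7\right) = - \frac{7}{3} \approx -2.3333$)
$j{\left(C \right)} = 2$ ($j{\left(C \right)} = \frac{1}{2} \cdot 4 = 2$)
$S = - \frac{4}{3}$ ($S = 1 - \frac{7}{3} = - \frac{4}{3} \approx -1.3333$)
$n{\left(Y \right)} = Y \left(20 + Y\right)$ ($n{\left(Y \right)} = \left(5 + \left(Y + 3 \cdot 5\right)\right) Y = \left(5 + \left(Y + 15\right)\right) Y = \left(5 + \left(15 + Y\right)\right) Y = \left(20 + Y\right) Y = Y \left(20 + Y\right)$)
$b = -33$ ($b = \frac{2 \left(20 + 2\right)}{- \frac{4}{3}} = 2 \cdot 22 \left(- \frac{3}{4}\right) = 44 \left(- \frac{3}{4}\right) = -33$)
$b^{4} = \left(-33\right)^{4} = 1185921$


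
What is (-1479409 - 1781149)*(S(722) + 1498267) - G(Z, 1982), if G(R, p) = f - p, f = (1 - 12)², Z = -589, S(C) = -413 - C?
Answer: -4881485717795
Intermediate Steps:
f = 121 (f = (-11)² = 121)
G(R, p) = 121 - p
(-1479409 - 1781149)*(S(722) + 1498267) - G(Z, 1982) = (-1479409 - 1781149)*((-413 - 1*722) + 1498267) - (121 - 1*1982) = -3260558*((-413 - 722) + 1498267) - (121 - 1982) = -3260558*(-1135 + 1498267) - 1*(-1861) = -3260558*1497132 + 1861 = -4881485719656 + 1861 = -4881485717795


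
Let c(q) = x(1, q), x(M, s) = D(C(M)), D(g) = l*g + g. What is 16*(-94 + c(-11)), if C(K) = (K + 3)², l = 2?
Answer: -736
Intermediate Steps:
C(K) = (3 + K)²
D(g) = 3*g (D(g) = 2*g + g = 3*g)
x(M, s) = 3*(3 + M)²
c(q) = 48 (c(q) = 3*(3 + 1)² = 3*4² = 3*16 = 48)
16*(-94 + c(-11)) = 16*(-94 + 48) = 16*(-46) = -736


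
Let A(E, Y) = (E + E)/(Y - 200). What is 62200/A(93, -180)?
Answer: -11818000/93 ≈ -1.2708e+5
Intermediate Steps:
A(E, Y) = 2*E/(-200 + Y) (A(E, Y) = (2*E)/(-200 + Y) = 2*E/(-200 + Y))
62200/A(93, -180) = 62200/((2*93/(-200 - 180))) = 62200/((2*93/(-380))) = 62200/((2*93*(-1/380))) = 62200/(-93/190) = 62200*(-190/93) = -11818000/93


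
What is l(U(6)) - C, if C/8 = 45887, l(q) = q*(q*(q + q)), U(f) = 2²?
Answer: -366968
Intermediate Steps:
U(f) = 4
l(q) = 2*q³ (l(q) = q*(q*(2*q)) = q*(2*q²) = 2*q³)
C = 367096 (C = 8*45887 = 367096)
l(U(6)) - C = 2*4³ - 1*367096 = 2*64 - 367096 = 128 - 367096 = -366968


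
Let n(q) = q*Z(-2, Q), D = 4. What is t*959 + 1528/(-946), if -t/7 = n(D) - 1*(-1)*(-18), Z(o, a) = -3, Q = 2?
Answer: 95256706/473 ≈ 2.0139e+5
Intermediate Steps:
n(q) = -3*q (n(q) = q*(-3) = -3*q)
t = 210 (t = -7*(-3*4 - 1*(-1)*(-18)) = -7*(-12 + 1*(-18)) = -7*(-12 - 18) = -7*(-30) = 210)
t*959 + 1528/(-946) = 210*959 + 1528/(-946) = 201390 + 1528*(-1/946) = 201390 - 764/473 = 95256706/473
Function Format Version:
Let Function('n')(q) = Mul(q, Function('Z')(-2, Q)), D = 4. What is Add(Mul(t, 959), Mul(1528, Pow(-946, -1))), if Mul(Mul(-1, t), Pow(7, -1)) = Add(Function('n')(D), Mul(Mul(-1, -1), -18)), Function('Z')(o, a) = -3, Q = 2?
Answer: Rational(95256706, 473) ≈ 2.0139e+5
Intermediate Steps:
Function('n')(q) = Mul(-3, q) (Function('n')(q) = Mul(q, -3) = Mul(-3, q))
t = 210 (t = Mul(-7, Add(Mul(-3, 4), Mul(Mul(-1, -1), -18))) = Mul(-7, Add(-12, Mul(1, -18))) = Mul(-7, Add(-12, -18)) = Mul(-7, -30) = 210)
Add(Mul(t, 959), Mul(1528, Pow(-946, -1))) = Add(Mul(210, 959), Mul(1528, Pow(-946, -1))) = Add(201390, Mul(1528, Rational(-1, 946))) = Add(201390, Rational(-764, 473)) = Rational(95256706, 473)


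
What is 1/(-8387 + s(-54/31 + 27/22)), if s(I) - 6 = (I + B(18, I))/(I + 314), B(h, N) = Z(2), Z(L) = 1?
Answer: -213797/1791832326 ≈ -0.00011932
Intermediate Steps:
B(h, N) = 1
s(I) = 6 + (1 + I)/(314 + I) (s(I) = 6 + (I + 1)/(I + 314) = 6 + (1 + I)/(314 + I))
1/(-8387 + s(-54/31 + 27/22)) = 1/(-8387 + (1885 + 7*(-54/31 + 27/22))/(314 + (-54/31 + 27/22))) = 1/(-8387 + (1885 + 7*(-351/682))/(314 - 351/682)) = 1/(-8387 + (1885 - 2457/682)/(213797/682)) = 1/(-8387 + (682/213797)*(1283113/682)) = 1/(-8387 + 1283113/213797) = 1/(-1791832326/213797) = -213797/1791832326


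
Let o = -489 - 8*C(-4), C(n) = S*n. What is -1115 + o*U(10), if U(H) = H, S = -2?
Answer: -6645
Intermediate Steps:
C(n) = -2*n
o = -553 (o = -489 - 8*(-2*(-4)) = -489 - 8*8 = -489 - 1*64 = -489 - 64 = -553)
-1115 + o*U(10) = -1115 - 553*10 = -1115 - 5530 = -6645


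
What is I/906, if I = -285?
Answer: -95/302 ≈ -0.31457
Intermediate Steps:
I/906 = -285/906 = -285*1/906 = -95/302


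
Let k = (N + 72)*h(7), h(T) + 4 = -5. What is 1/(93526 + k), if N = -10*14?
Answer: 1/94138 ≈ 1.0623e-5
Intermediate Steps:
h(T) = -9 (h(T) = -4 - 5 = -9)
N = -140
k = 612 (k = (-140 + 72)*(-9) = -68*(-9) = 612)
1/(93526 + k) = 1/(93526 + 612) = 1/94138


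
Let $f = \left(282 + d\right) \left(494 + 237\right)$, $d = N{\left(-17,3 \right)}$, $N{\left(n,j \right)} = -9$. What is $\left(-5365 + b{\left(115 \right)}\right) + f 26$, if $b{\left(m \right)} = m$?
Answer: $5183388$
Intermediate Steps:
$d = -9$
$f = 199563$ ($f = \left(282 - 9\right) \left(494 + 237\right) = 273 \cdot 731 = 199563$)
$\left(-5365 + b{\left(115 \right)}\right) + f 26 = \left(-5365 + 115\right) + 199563 \cdot 26 = -5250 + 5188638 = 5183388$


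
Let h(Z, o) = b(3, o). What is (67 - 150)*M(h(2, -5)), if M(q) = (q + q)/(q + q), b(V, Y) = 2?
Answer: -83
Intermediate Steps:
h(Z, o) = 2
M(q) = 1 (M(q) = (2*q)/((2*q)) = (2*q)*(1/(2*q)) = 1)
(67 - 150)*M(h(2, -5)) = (67 - 150)*1 = -83*1 = -83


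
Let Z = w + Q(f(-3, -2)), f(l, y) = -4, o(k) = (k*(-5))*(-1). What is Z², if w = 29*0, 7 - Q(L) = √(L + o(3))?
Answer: (7 - √11)² ≈ 13.567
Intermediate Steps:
o(k) = 5*k (o(k) = -5*k*(-1) = 5*k)
Q(L) = 7 - √(15 + L) (Q(L) = 7 - √(L + 5*3) = 7 - √(L + 15) = 7 - √(15 + L))
w = 0
Z = 7 - √11 (Z = 0 + (7 - √(15 - 4)) = 0 + (7 - √11) = 7 - √11 ≈ 3.6834)
Z² = (7 - √11)²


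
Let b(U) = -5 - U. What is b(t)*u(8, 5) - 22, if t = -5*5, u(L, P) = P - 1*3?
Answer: 18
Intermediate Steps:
u(L, P) = -3 + P (u(L, P) = P - 3 = -3 + P)
t = -25
b(t)*u(8, 5) - 22 = (-5 - 1*(-25))*(-3 + 5) - 22 = (-5 + 25)*2 - 22 = 20*2 - 22 = 40 - 22 = 18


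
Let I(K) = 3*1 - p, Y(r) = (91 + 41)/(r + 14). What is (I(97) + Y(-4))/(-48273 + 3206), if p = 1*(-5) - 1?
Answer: -111/225335 ≈ -0.00049260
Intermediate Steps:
p = -6 (p = -5 - 1 = -6)
Y(r) = 132/(14 + r)
I(K) = 9 (I(K) = 3*1 - 1*(-6) = 3 + 6 = 9)
(I(97) + Y(-4))/(-48273 + 3206) = (9 + 132/(14 - 4))/(-48273 + 3206) = (9 + 132/10)/(-45067) = (9 + 132*(⅒))*(-1/45067) = (9 + 66/5)*(-1/45067) = (111/5)*(-1/45067) = -111/225335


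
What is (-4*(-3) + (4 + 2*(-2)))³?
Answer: 1728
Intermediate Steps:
(-4*(-3) + (4 + 2*(-2)))³ = (12 + (4 - 4))³ = (12 + 0)³ = 12³ = 1728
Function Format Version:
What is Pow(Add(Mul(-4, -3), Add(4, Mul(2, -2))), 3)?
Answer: 1728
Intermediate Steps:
Pow(Add(Mul(-4, -3), Add(4, Mul(2, -2))), 3) = Pow(Add(12, Add(4, -4)), 3) = Pow(Add(12, 0), 3) = Pow(12, 3) = 1728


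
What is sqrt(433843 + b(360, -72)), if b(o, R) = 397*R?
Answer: sqrt(405259) ≈ 636.60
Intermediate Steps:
sqrt(433843 + b(360, -72)) = sqrt(433843 + 397*(-72)) = sqrt(433843 - 28584) = sqrt(405259)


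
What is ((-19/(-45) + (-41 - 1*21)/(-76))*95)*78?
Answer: 27521/3 ≈ 9173.7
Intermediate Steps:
((-19/(-45) + (-41 - 1*21)/(-76))*95)*78 = ((-19*(-1/45) + (-41 - 21)*(-1/76))*95)*78 = ((19/45 - 62*(-1/76))*95)*78 = ((19/45 + 31/38)*95)*78 = ((2117/1710)*95)*78 = (2117/18)*78 = 27521/3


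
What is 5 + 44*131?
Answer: 5769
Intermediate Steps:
5 + 44*131 = 5 + 5764 = 5769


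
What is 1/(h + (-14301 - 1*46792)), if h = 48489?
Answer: -1/12604 ≈ -7.9340e-5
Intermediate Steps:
1/(h + (-14301 - 1*46792)) = 1/(48489 + (-14301 - 1*46792)) = 1/(48489 + (-14301 - 46792)) = 1/(48489 - 61093) = 1/(-12604) = -1/12604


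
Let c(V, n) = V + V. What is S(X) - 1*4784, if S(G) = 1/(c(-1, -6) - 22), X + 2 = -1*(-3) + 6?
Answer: -114817/24 ≈ -4784.0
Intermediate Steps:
c(V, n) = 2*V
X = 7 (X = -2 + (-1*(-3) + 6) = -2 + (3 + 6) = -2 + 9 = 7)
S(G) = -1/24 (S(G) = 1/(2*(-1) - 22) = 1/(-2 - 22) = 1/(-24) = -1/24)
S(X) - 1*4784 = -1/24 - 1*4784 = -1/24 - 4784 = -114817/24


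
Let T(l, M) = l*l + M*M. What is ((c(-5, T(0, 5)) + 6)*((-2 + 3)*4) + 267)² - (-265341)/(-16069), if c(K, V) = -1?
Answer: 1323322120/16069 ≈ 82353.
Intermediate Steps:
T(l, M) = M² + l² (T(l, M) = l² + M² = M² + l²)
((c(-5, T(0, 5)) + 6)*((-2 + 3)*4) + 267)² - (-265341)/(-16069) = ((-1 + 6)*((-2 + 3)*4) + 267)² - (-265341)/(-16069) = (5*(1*4) + 267)² - (-265341)*(-1)/16069 = (5*4 + 267)² - 1*265341/16069 = (20 + 267)² - 265341/16069 = 287² - 265341/16069 = 82369 - 265341/16069 = 1323322120/16069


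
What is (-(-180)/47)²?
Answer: 32400/2209 ≈ 14.667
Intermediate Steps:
(-(-180)/47)² = (-1*(-180/47))² = (180/47)² = 32400/2209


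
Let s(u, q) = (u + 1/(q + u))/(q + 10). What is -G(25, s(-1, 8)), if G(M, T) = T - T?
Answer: 0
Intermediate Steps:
s(u, q) = (u + 1/(q + u))/(10 + q)
G(M, T) = 0
-G(25, s(-1, 8)) = -1*0 = 0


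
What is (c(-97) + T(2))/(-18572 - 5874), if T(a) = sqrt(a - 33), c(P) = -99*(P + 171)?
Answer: 3663/12223 - I*sqrt(31)/24446 ≈ 0.29968 - 0.00022776*I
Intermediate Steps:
c(P) = -16929 - 99*P (c(P) = -99*(171 + P) = -16929 - 99*P)
T(a) = sqrt(-33 + a)
(c(-97) + T(2))/(-18572 - 5874) = ((-16929 - 99*(-97)) + sqrt(-33 + 2))/(-18572 - 5874) = ((-16929 + 9603) + sqrt(-31))/(-24446) = (-7326 + I*sqrt(31))*(-1/24446) = 3663/12223 - I*sqrt(31)/24446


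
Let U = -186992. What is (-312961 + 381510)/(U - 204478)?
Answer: -68549/391470 ≈ -0.17511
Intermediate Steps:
(-312961 + 381510)/(U - 204478) = (-312961 + 381510)/(-186992 - 204478) = 68549/(-391470) = 68549*(-1/391470) = -68549/391470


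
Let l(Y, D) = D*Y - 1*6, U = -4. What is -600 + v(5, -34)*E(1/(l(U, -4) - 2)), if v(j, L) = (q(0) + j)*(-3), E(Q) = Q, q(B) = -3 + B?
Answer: -2403/4 ≈ -600.75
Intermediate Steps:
l(Y, D) = -6 + D*Y (l(Y, D) = D*Y - 6 = -6 + D*Y)
v(j, L) = 9 - 3*j (v(j, L) = ((-3 + 0) + j)*(-3) = (-3 + j)*(-3) = 9 - 3*j)
-600 + v(5, -34)*E(1/(l(U, -4) - 2)) = -600 + (9 - 3*5)/((-6 - 4*(-4)) - 2) = -600 + (9 - 15)/((-6 + 16) - 2) = -600 - 6/(10 - 2) = -600 - 6/8 = -600 - 6*1/8 = -600 - 3/4 = -2403/4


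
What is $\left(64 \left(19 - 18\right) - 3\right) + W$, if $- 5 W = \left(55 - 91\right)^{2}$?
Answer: $- \frac{991}{5} \approx -198.2$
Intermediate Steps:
$W = - \frac{1296}{5}$ ($W = - \frac{\left(55 - 91\right)^{2}}{5} = - \frac{\left(-36\right)^{2}}{5} = \left(- \frac{1}{5}\right) 1296 = - \frac{1296}{5} \approx -259.2$)
$\left(64 \left(19 - 18\right) - 3\right) + W = \left(64 \left(19 - 18\right) - 3\right) - \frac{1296}{5} = \left(64 \cdot 1 - 3\right) - \frac{1296}{5} = \left(64 - 3\right) - \frac{1296}{5} = 61 - \frac{1296}{5} = - \frac{991}{5}$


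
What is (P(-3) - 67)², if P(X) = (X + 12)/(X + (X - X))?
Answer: 4900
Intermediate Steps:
P(X) = (12 + X)/X (P(X) = (12 + X)/(X + 0) = (12 + X)/X)
(P(-3) - 67)² = ((12 - 3)/(-3) - 67)² = (-⅓*9 - 67)² = (-3 - 67)² = (-70)² = 4900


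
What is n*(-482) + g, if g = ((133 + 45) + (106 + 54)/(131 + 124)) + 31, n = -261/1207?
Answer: 66851/213 ≈ 313.85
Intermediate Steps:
n = -261/1207 (n = -261*1/1207 = -261/1207 ≈ -0.21624)
g = 10691/51 (g = (178 + 160/255) + 31 = (178 + 160*(1/255)) + 31 = (178 + 32/51) + 31 = 9110/51 + 31 = 10691/51 ≈ 209.63)
n*(-482) + g = -261/1207*(-482) + 10691/51 = 125802/1207 + 10691/51 = 66851/213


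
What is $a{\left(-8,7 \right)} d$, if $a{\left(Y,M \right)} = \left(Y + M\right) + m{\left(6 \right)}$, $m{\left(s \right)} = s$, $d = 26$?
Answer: $130$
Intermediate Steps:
$a{\left(Y,M \right)} = 6 + M + Y$ ($a{\left(Y,M \right)} = \left(Y + M\right) + 6 = \left(M + Y\right) + 6 = 6 + M + Y$)
$a{\left(-8,7 \right)} d = \left(6 + 7 - 8\right) 26 = 5 \cdot 26 = 130$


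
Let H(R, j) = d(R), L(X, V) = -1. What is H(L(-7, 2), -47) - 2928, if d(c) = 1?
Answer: -2927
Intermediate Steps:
H(R, j) = 1
H(L(-7, 2), -47) - 2928 = 1 - 2928 = -2927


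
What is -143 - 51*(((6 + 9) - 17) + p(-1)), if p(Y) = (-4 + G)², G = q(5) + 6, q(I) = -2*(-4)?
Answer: -5141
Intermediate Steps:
q(I) = 8
G = 14 (G = 8 + 6 = 14)
p(Y) = 100 (p(Y) = (-4 + 14)² = 10² = 100)
-143 - 51*(((6 + 9) - 17) + p(-1)) = -143 - 51*(((6 + 9) - 17) + 100) = -143 - 51*((15 - 17) + 100) = -143 - 51*(-2 + 100) = -143 - 51*98 = -143 - 4998 = -5141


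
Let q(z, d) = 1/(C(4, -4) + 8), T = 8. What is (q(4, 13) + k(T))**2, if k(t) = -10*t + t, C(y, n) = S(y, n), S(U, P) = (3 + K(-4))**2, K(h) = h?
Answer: 418609/81 ≈ 5168.0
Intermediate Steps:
S(U, P) = 1 (S(U, P) = (3 - 4)**2 = (-1)**2 = 1)
C(y, n) = 1
q(z, d) = 1/9 (q(z, d) = 1/(1 + 8) = 1/9)
k(t) = -9*t
(q(4, 13) + k(T))**2 = (1/9 - 9*8)**2 = (1/9 - 72)**2 = (-647/9)**2 = 418609/81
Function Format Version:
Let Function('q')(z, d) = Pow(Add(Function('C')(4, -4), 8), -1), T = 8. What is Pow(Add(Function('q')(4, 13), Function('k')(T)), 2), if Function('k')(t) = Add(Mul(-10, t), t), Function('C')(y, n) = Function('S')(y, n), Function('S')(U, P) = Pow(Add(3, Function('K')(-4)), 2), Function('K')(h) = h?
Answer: Rational(418609, 81) ≈ 5168.0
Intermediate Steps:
Function('S')(U, P) = 1 (Function('S')(U, P) = Pow(Add(3, -4), 2) = Pow(-1, 2) = 1)
Function('C')(y, n) = 1
Function('q')(z, d) = Rational(1, 9) (Function('q')(z, d) = Pow(Add(1, 8), -1) = Pow(9, -1) = Rational(1, 9))
Function('k')(t) = Mul(-9, t)
Pow(Add(Function('q')(4, 13), Function('k')(T)), 2) = Pow(Add(Rational(1, 9), Mul(-9, 8)), 2) = Pow(Add(Rational(1, 9), -72), 2) = Pow(Rational(-647, 9), 2) = Rational(418609, 81)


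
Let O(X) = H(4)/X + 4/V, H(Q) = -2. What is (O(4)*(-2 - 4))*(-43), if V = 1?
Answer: 903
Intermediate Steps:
O(X) = 4 - 2/X (O(X) = -2/X + 4/1 = -2/X + 4*1 = -2/X + 4 = 4 - 2/X)
(O(4)*(-2 - 4))*(-43) = ((4 - 2/4)*(-2 - 4))*(-43) = ((4 - 2*¼)*(-6))*(-43) = ((4 - ½)*(-6))*(-43) = ((7/2)*(-6))*(-43) = -21*(-43) = 903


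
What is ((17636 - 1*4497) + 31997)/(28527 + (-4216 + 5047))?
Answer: 3224/2097 ≈ 1.5374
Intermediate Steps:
((17636 - 1*4497) + 31997)/(28527 + (-4216 + 5047)) = ((17636 - 4497) + 31997)/(28527 + 831) = (13139 + 31997)/29358 = 45136*(1/29358) = 3224/2097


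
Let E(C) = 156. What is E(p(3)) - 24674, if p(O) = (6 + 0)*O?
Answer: -24518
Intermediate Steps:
p(O) = 6*O
E(p(3)) - 24674 = 156 - 24674 = -24518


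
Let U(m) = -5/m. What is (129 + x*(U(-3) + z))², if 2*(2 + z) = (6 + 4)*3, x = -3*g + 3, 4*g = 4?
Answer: 16641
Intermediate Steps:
g = 1 (g = (¼)*4 = 1)
x = 0 (x = -3*1 + 3 = -3 + 3 = 0)
z = 13 (z = -2 + ((6 + 4)*3)/2 = -2 + (10*3)/2 = -2 + (½)*30 = -2 + 15 = 13)
(129 + x*(U(-3) + z))² = (129 + 0*(-5/(-3) + 13))² = (129 + 0*(-5*(-⅓) + 13))² = (129 + 0*(5/3 + 13))² = (129 + 0*(44/3))² = (129 + 0)² = 129² = 16641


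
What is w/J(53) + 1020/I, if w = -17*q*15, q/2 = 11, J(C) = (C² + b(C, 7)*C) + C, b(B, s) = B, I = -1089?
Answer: -3964570/2058573 ≈ -1.9259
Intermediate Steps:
J(C) = C + 2*C² (J(C) = (C² + C*C) + C = (C² + C²) + C = 2*C² + C = C + 2*C²)
q = 22 (q = 2*11 = 22)
w = -5610 (w = -17*22*15 = -374*15 = -5610)
w/J(53) + 1020/I = -5610*1/(53*(1 + 2*53)) + 1020/(-1089) = -5610*1/(53*(1 + 106)) + 1020*(-1/1089) = -5610/(53*107) - 340/363 = -5610/5671 - 340/363 = -3964570/2058573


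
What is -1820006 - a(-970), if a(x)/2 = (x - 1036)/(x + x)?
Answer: -882703913/485 ≈ -1.8200e+6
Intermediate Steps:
a(x) = (-1036 + x)/x (a(x) = 2*((x - 1036)/(x + x)) = 2*((-1036 + x)/((2*x))) = 2*((-1036 + x)*(1/(2*x))) = 2*((-1036 + x)/(2*x)) = (-1036 + x)/x)
-1820006 - a(-970) = -1820006 - (-1036 - 970)/(-970) = -1820006 - (-1)*(-2006)/970 = -1820006 - 1*1003/485 = -1820006 - 1003/485 = -882703913/485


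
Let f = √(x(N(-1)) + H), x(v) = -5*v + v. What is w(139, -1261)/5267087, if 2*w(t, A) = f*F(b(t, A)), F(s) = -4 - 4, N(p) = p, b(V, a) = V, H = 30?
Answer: -4*√34/5267087 ≈ -4.4282e-6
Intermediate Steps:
x(v) = -4*v
F(s) = -8
f = √34 (f = √(-4*(-1) + 30) = √(4 + 30) = √34 ≈ 5.8309)
w(t, A) = -4*√34 (w(t, A) = (√34*(-8))/2 = (-8*√34)/2 = -4*√34)
w(139, -1261)/5267087 = -4*√34/5267087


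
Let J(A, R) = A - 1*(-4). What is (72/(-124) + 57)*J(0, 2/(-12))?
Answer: 6996/31 ≈ 225.68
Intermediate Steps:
J(A, R) = 4 + A (J(A, R) = A + 4 = 4 + A)
(72/(-124) + 57)*J(0, 2/(-12)) = (72/(-124) + 57)*(4 + 0) = (72*(-1/124) + 57)*4 = (-18/31 + 57)*4 = (1749/31)*4 = 6996/31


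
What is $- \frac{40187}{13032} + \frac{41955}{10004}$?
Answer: $\frac{36181703}{32593032} \approx 1.1101$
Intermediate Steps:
$- \frac{40187}{13032} + \frac{41955}{10004} = \frac{36181703}{32593032}$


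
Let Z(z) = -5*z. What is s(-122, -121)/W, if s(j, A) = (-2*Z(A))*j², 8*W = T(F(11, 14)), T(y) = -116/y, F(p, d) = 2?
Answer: 72038560/29 ≈ 2.4841e+6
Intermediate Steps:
W = -29/4 (W = (-116/2)/8 = (-116*½)/8 = (⅛)*(-58) = -29/4 ≈ -7.2500)
s(j, A) = 10*A*j² (s(j, A) = (-(-10)*A)*j² = (10*A)*j² = 10*A*j²)
s(-122, -121)/W = (10*(-121)*(-122)²)/(-29/4) = (10*(-121)*14884)*(-4/29) = -18009640*(-4/29) = 72038560/29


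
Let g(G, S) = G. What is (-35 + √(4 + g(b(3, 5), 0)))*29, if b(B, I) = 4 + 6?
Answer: -1015 + 29*√14 ≈ -906.49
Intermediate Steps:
b(B, I) = 10
(-35 + √(4 + g(b(3, 5), 0)))*29 = (-35 + √(4 + 10))*29 = (-35 + √14)*29 = -1015 + 29*√14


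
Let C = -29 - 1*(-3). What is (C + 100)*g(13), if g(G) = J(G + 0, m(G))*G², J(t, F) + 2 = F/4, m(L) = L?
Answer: 31265/2 ≈ 15633.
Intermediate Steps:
J(t, F) = -2 + F/4
g(G) = G²*(-2 + G/4) (g(G) = (-2 + G/4)*G² = G²*(-2 + G/4))
C = -26 (C = -29 + 3 = -26)
(C + 100)*g(13) = (-26 + 100)*((¼)*13²*(-8 + 13)) = 74*((¼)*169*5) = 74*(845/4) = 31265/2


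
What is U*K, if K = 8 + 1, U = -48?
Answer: -432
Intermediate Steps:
K = 9
U*K = -48*9 = -432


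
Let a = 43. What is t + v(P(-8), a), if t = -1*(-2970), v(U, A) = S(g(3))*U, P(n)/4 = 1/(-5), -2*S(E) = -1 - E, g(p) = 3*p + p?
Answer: 14824/5 ≈ 2964.8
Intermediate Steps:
g(p) = 4*p
S(E) = ½ + E/2 (S(E) = -(-1 - E)/2 = ½ + E/2)
P(n) = -⅘ (P(n) = 4/(-5) = 4*(-⅕) = -⅘)
v(U, A) = 13*U/2 (v(U, A) = (½ + (4*3)/2)*U = (½ + (½)*12)*U = (½ + 6)*U = 13*U/2)
t = 2970
t + v(P(-8), a) = 2970 + (13/2)*(-⅘) = 2970 - 26/5 = 14824/5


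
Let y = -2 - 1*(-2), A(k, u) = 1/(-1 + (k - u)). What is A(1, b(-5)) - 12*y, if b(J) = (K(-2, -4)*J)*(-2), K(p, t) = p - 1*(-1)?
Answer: ⅒ ≈ 0.10000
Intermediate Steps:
K(p, t) = 1 + p (K(p, t) = p + 1 = 1 + p)
b(J) = 2*J (b(J) = ((1 - 2)*J)*(-2) = -J*(-2) = 2*J)
A(k, u) = 1/(-1 + k - u)
y = 0 (y = -2 + 2 = 0)
A(1, b(-5)) - 12*y = -1/(1 + 2*(-5) - 1*1) - 12*0 = -1/(1 - 10 - 1) + 0 = -1/(-10) + 0 = -1*(-⅒) + 0 = ⅒ + 0 = ⅒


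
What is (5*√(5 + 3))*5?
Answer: 50*√2 ≈ 70.711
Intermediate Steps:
(5*√(5 + 3))*5 = (5*√8)*5 = (5*(2*√2))*5 = (10*√2)*5 = 50*√2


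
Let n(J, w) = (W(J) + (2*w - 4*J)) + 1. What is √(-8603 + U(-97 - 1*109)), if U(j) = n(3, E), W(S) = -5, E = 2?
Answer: I*√8615 ≈ 92.817*I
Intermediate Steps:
n(J, w) = -4 - 4*J + 2*w (n(J, w) = (-5 + (2*w - 4*J)) + 1 = (-5 + (-4*J + 2*w)) + 1 = (-5 - 4*J + 2*w) + 1 = -4 - 4*J + 2*w)
U(j) = -12 (U(j) = -4 - 4*3 + 2*2 = -4 - 12 + 4 = -12)
√(-8603 + U(-97 - 1*109)) = √(-8603 - 12) = √(-8615) = I*√8615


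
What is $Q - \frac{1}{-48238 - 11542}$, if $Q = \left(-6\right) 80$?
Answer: $- \frac{28694399}{59780} \approx -480.0$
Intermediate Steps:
$Q = -480$
$Q - \frac{1}{-48238 - 11542} = -480 - \frac{1}{-48238 - 11542} = -480 - \frac{1}{-59780} = -480 - - \frac{1}{59780} = -480 + \frac{1}{59780} = - \frac{28694399}{59780}$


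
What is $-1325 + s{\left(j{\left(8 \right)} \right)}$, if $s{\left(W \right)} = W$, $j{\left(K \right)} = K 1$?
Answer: $-1317$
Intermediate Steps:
$j{\left(K \right)} = K$
$-1325 + s{\left(j{\left(8 \right)} \right)} = -1325 + 8 = -1317$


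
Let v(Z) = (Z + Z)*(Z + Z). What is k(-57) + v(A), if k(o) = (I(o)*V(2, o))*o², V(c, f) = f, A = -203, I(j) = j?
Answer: 10720837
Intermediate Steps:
v(Z) = 4*Z² (v(Z) = (2*Z)*(2*Z) = 4*Z²)
k(o) = o⁴ (k(o) = (o*o)*o² = o²*o² = o⁴)
k(-57) + v(A) = (-57)⁴ + 4*(-203)² = 10556001 + 4*41209 = 10556001 + 164836 = 10720837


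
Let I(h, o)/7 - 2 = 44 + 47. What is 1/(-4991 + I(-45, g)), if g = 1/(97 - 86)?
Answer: -1/4340 ≈ -0.00023041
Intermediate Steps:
g = 1/11 ≈ 0.090909
I(h, o) = 651 (I(h, o) = 14 + 7*(44 + 47) = 14 + 7*91 = 14 + 637 = 651)
1/(-4991 + I(-45, g)) = 1/(-4991 + 651) = 1/(-4340) = -1/4340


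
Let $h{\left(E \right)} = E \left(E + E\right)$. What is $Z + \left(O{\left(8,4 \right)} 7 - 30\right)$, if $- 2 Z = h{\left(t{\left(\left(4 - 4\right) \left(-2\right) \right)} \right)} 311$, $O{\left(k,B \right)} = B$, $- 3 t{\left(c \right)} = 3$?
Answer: $-313$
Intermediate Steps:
$t{\left(c \right)} = -1$ ($t{\left(c \right)} = \left(- \frac{1}{3}\right) 3 = -1$)
$h{\left(E \right)} = 2 E^{2}$ ($h{\left(E \right)} = E 2 E = 2 E^{2}$)
$Z = -311$ ($Z = - \frac{2 \left(-1\right)^{2} \cdot 311}{2} = - \frac{2 \cdot 1 \cdot 311}{2} = - \frac{2 \cdot 311}{2} = \left(- \frac{1}{2}\right) 622 = -311$)
$Z + \left(O{\left(8,4 \right)} 7 - 30\right) = -311 + \left(4 \cdot 7 - 30\right) = -311 + \left(28 - 30\right) = -311 - 2 = -313$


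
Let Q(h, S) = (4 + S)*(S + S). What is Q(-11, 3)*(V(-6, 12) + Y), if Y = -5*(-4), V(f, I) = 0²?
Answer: 840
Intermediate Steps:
Q(h, S) = 2*S*(4 + S) (Q(h, S) = (4 + S)*(2*S) = 2*S*(4 + S))
V(f, I) = 0
Y = 20
Q(-11, 3)*(V(-6, 12) + Y) = (2*3*(4 + 3))*(0 + 20) = (2*3*7)*20 = 42*20 = 840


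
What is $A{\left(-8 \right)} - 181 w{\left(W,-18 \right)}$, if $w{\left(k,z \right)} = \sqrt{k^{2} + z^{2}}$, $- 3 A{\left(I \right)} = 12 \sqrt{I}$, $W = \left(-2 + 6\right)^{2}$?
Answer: $- 362 \sqrt{145} - 8 i \sqrt{2} \approx -4359.1 - 11.314 i$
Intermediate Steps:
$W = 16$ ($W = 4^{2} = 16$)
$A{\left(I \right)} = - 4 \sqrt{I}$ ($A{\left(I \right)} = - \frac{12 \sqrt{I}}{3} = - 4 \sqrt{I}$)
$A{\left(-8 \right)} - 181 w{\left(W,-18 \right)} = - 4 \sqrt{-8} - 181 \sqrt{16^{2} + \left(-18\right)^{2}} = - 4 \cdot 2 i \sqrt{2} - 181 \sqrt{256 + 324} = - 8 i \sqrt{2} - 181 \sqrt{580} = - 8 i \sqrt{2} - 181 \cdot 2 \sqrt{145} = - 8 i \sqrt{2} - 362 \sqrt{145} = - 362 \sqrt{145} - 8 i \sqrt{2}$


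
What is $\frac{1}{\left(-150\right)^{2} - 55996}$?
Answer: $- \frac{1}{33496} \approx -2.9854 \cdot 10^{-5}$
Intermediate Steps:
$\frac{1}{\left(-150\right)^{2} - 55996} = \frac{1}{22500 - 55996} = \frac{1}{-33496} = - \frac{1}{33496}$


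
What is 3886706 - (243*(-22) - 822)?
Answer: 3892874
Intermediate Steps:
3886706 - (243*(-22) - 822) = 3886706 - (-5346 - 822) = 3886706 - 1*(-6168) = 3886706 + 6168 = 3892874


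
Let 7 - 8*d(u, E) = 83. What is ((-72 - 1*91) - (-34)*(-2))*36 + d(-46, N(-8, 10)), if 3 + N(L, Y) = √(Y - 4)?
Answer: -16651/2 ≈ -8325.5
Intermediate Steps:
N(L, Y) = -3 + √(-4 + Y) (N(L, Y) = -3 + √(Y - 4) = -3 + √(-4 + Y))
d(u, E) = -19/2 (d(u, E) = 7/8 - ⅛*83 = 7/8 - 83/8 = -19/2)
((-72 - 1*91) - (-34)*(-2))*36 + d(-46, N(-8, 10)) = ((-72 - 1*91) - (-34)*(-2))*36 - 19/2 = ((-72 - 91) - 1*68)*36 - 19/2 = (-163 - 68)*36 - 19/2 = -231*36 - 19/2 = -8316 - 19/2 = -16651/2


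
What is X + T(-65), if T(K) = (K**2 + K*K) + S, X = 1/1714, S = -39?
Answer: 14416455/1714 ≈ 8411.0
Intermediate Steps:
X = 1/1714 ≈ 0.00058343
T(K) = -39 + 2*K**2 (T(K) = (K**2 + K*K) - 39 = (K**2 + K**2) - 39 = 2*K**2 - 39 = -39 + 2*K**2)
X + T(-65) = 1/1714 + (-39 + 2*(-65)**2) = 1/1714 + (-39 + 2*4225) = 1/1714 + (-39 + 8450) = 1/1714 + 8411 = 14416455/1714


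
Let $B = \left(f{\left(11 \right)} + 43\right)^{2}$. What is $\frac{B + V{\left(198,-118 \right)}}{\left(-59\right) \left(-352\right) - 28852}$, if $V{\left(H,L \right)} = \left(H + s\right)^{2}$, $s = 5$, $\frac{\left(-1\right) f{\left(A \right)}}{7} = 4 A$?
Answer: $- \frac{55717}{4042} \approx -13.785$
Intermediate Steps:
$f{\left(A \right)} = - 28 A$ ($f{\left(A \right)} = - 7 \cdot 4 A = - 28 A$)
$B = 70225$ ($B = \left(\left(-28\right) 11 + 43\right)^{2} = \left(-308 + 43\right)^{2} = \left(-265\right)^{2} = 70225$)
$V{\left(H,L \right)} = \left(5 + H\right)^{2}$ ($V{\left(H,L \right)} = \left(H + 5\right)^{2} = \left(5 + H\right)^{2}$)
$\frac{B + V{\left(198,-118 \right)}}{\left(-59\right) \left(-352\right) - 28852} = \frac{70225 + \left(5 + 198\right)^{2}}{\left(-59\right) \left(-352\right) - 28852} = \frac{70225 + 203^{2}}{20768 - 28852} = \frac{70225 + 41209}{-8084} = 111434 \left(- \frac{1}{8084}\right) = - \frac{55717}{4042}$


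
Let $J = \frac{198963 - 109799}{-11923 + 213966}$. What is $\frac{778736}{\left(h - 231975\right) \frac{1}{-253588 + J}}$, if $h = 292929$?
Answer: $- \frac{19949499643212160}{6157664511} \approx -3.2398 \cdot 10^{6}$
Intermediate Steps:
$J = \frac{89164}{202043} \approx 0.44131$
$\frac{778736}{\left(h - 231975\right) \frac{1}{-253588 + J}} = \frac{778736}{\left(292929 - 231975\right) \frac{1}{-253588 + \frac{89164}{202043}}} = \frac{778736}{60954 \frac{1}{- \frac{51235591120}{202043}}} = \frac{778736}{60954 \left(- \frac{202043}{51235591120}\right)} = \frac{778736}{- \frac{6157664511}{25617795560}} = 778736 \left(- \frac{25617795560}{6157664511}\right) = - \frac{19949499643212160}{6157664511}$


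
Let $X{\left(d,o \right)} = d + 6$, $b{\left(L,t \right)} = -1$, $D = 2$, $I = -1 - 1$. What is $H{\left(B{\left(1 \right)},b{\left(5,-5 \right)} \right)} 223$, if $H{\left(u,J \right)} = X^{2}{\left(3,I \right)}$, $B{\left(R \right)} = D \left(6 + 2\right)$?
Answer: $18063$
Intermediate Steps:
$I = -2$
$X{\left(d,o \right)} = 6 + d$
$B{\left(R \right)} = 16$ ($B{\left(R \right)} = 2 \left(6 + 2\right) = 2 \cdot 8 = 16$)
$H{\left(u,J \right)} = 81$ ($H{\left(u,J \right)} = \left(6 + 3\right)^{2} = 9^{2} = 81$)
$H{\left(B{\left(1 \right)},b{\left(5,-5 \right)} \right)} 223 = 81 \cdot 223 = 18063$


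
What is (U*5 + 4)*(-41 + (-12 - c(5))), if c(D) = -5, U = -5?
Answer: 1008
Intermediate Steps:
(U*5 + 4)*(-41 + (-12 - c(5))) = (-5*5 + 4)*(-41 + (-12 - 1*(-5))) = (-25 + 4)*(-41 + (-12 + 5)) = -21*(-41 - 7) = -21*(-48) = 1008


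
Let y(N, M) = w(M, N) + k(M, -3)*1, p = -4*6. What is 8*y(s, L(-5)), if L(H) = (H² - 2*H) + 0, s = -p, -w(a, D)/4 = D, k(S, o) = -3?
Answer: -792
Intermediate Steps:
p = -24
w(a, D) = -4*D
s = 24 (s = -1*(-24) = 24)
L(H) = H² - 2*H
y(N, M) = -3 - 4*N (y(N, M) = -4*N - 3*1 = -4*N - 3 = -3 - 4*N)
8*y(s, L(-5)) = 8*(-3 - 4*24) = 8*(-3 - 96) = 8*(-99) = -792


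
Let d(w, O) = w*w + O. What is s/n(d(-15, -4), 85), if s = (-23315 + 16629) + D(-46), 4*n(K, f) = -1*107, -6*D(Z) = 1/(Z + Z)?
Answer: 3690671/14766 ≈ 249.94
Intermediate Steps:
d(w, O) = O + w**2 (d(w, O) = w**2 + O = O + w**2)
D(Z) = -1/(12*Z) (D(Z) = -1/(6*(Z + Z)) = -1/(2*Z)/6 = -1/(12*Z))
n(K, f) = -107/4 (n(K, f) = (-1*107)/4 = (1/4)*(-107) = -107/4)
s = -3690671/552 (s = (-23315 + 16629) - 1/12/(-46) = -6686 - 1/12*(-1/46) = -6686 + 1/552 = -3690671/552 ≈ -6686.0)
s/n(d(-15, -4), 85) = -3690671/(552*(-107/4)) = -3690671/552*(-4/107) = 3690671/14766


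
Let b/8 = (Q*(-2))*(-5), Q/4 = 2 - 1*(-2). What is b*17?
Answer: 21760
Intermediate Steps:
Q = 16 (Q = 4*(2 - 1*(-2)) = 4*(2 + 2) = 4*4 = 16)
b = 1280 (b = 8*((16*(-2))*(-5)) = 8*(-32*(-5)) = 8*160 = 1280)
b*17 = 1280*17 = 21760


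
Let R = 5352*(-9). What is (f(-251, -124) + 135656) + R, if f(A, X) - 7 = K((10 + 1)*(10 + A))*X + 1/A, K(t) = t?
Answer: 104470968/251 ≈ 4.1622e+5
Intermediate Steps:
R = -48168
f(A, X) = 7 + 1/A + X*(110 + 11*A) (f(A, X) = 7 + (((10 + 1)*(10 + A))*X + 1/A) = 7 + ((11*(10 + A))*X + 1/A) = 7 + ((110 + 11*A)*X + 1/A) = 7 + (X*(110 + 11*A) + 1/A) = 7 + (1/A + X*(110 + 11*A)) = 7 + 1/A + X*(110 + 11*A))
(f(-251, -124) + 135656) + R = ((1 - 251*(7 + 11*(-124)*(10 - 251)))/(-251) + 135656) - 48168 = (-(1 - 251*(7 + 11*(-124)*(-241)))/251 + 135656) - 48168 = (-(1 - 251*(7 + 328724))/251 + 135656) - 48168 = (-(1 - 251*328731)/251 + 135656) - 48168 = (-(1 - 82511481)/251 + 135656) - 48168 = (-1/251*(-82511480) + 135656) - 48168 = (82511480/251 + 135656) - 48168 = 116561136/251 - 48168 = 104470968/251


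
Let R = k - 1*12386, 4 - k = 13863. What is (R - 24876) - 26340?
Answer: -77461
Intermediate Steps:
k = -13859 (k = 4 - 1*13863 = 4 - 13863 = -13859)
R = -26245 (R = -13859 - 1*12386 = -13859 - 12386 = -26245)
(R - 24876) - 26340 = (-26245 - 24876) - 26340 = -51121 - 26340 = -77461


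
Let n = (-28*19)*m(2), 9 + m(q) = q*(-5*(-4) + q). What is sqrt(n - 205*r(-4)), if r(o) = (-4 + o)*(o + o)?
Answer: 46*I*sqrt(15) ≈ 178.16*I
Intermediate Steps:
m(q) = -9 + q*(20 + q) (m(q) = -9 + q*(-5*(-4) + q) = -9 + q*(20 + q))
r(o) = 2*o*(-4 + o) (r(o) = (-4 + o)*(2*o) = 2*o*(-4 + o))
n = -18620 (n = (-28*19)*(-9 + 2**2 + 20*2) = -532*(-9 + 4 + 40) = -532*35 = -18620)
sqrt(n - 205*r(-4)) = sqrt(-18620 - 410*(-4)*(-4 - 4)) = sqrt(-18620 - 410*(-4)*(-8)) = sqrt(-18620 - 205*64) = sqrt(-18620 - 13120) = sqrt(-31740) = 46*I*sqrt(15)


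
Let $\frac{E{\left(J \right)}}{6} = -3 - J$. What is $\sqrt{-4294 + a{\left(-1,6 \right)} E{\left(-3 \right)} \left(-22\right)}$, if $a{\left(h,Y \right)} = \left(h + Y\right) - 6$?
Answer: $i \sqrt{4294} \approx 65.529 i$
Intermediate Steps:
$a{\left(h,Y \right)} = -6 + Y + h$ ($a{\left(h,Y \right)} = \left(Y + h\right) - 6 = -6 + Y + h$)
$E{\left(J \right)} = -18 - 6 J$ ($E{\left(J \right)} = 6 \left(-3 - J\right) = -18 - 6 J$)
$\sqrt{-4294 + a{\left(-1,6 \right)} E{\left(-3 \right)} \left(-22\right)} = \sqrt{-4294 + \left(-6 + 6 - 1\right) \left(-18 - -18\right) \left(-22\right)} = \sqrt{-4294 + - (-18 + 18) \left(-22\right)} = \sqrt{-4294 + \left(-1\right) 0 \left(-22\right)} = \sqrt{-4294 + 0 \left(-22\right)} = \sqrt{-4294 + 0} = \sqrt{-4294} = i \sqrt{4294}$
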